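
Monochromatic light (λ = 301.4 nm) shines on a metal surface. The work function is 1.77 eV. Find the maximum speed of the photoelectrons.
9.0796e+05 m/s

First, find the maximum kinetic energy:
E_photon = hc/λ = 4.1136 eV
KE_max = E_photon - φ = 4.1136 - 1.77 = 2.3436 eV

Convert to Joules: KE_max = 2.3436 × 1.602×10⁻¹⁹ J = 3.7549e-19 J

Then use KE = ½mv² to find velocity:
v = √(2·KE/m) = √(2 × 3.7549e-19 J / 9.109e-31 kg)
v = 9.0796e+05 m/s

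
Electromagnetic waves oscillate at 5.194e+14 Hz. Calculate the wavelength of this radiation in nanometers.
577.19 nm

Using the wave equation: c = fλ

Solving for wavelength:
λ = c/f = (3×10⁸ m/s) / (5.194e+14 Hz)
λ = 577.19 nm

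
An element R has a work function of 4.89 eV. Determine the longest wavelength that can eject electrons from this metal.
253.55 nm

The threshold wavelength is when the photon energy equals the work function:
hc/λ₀ = φ

Solving for λ₀:
λ₀ = hc/φ = (6.626×10⁻³⁴ J·s)(3×10⁸ m/s) / (4.89 eV × 1.602×10⁻¹⁹ J/eV)
λ₀ = 253.55 nm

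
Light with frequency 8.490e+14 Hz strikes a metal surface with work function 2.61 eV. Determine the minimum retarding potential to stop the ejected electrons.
0.9012 V

The stopping potential V_s satisfies: eV_s = KE_max

First, find KE_max using Einstein's equation:
E_photon = hf = (6.626×10⁻³⁴ J·s)(8.490e+14 Hz) = 3.5112 eV
KE_max = E_photon - φ = 3.5112 - 2.61 = 0.9012 eV

Since eV_s = KE_max:
V_s = KE_max/e = 0.9012 V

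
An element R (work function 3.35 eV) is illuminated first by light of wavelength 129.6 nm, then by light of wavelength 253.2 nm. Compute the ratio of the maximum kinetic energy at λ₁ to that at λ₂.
4.0193

Using Einstein's equation: KE_max = hc/λ - φ

For λ₁ = 129.6 nm:
E₁ = hc/λ₁ = 9.5667 eV
KE₁ = E₁ - φ = 9.5667 - 3.35 = 6.2167 eV

For λ₂ = 253.2 nm:
E₂ = hc/λ₂ = 4.8967 eV
KE₂ = E₂ - φ = 4.8967 - 3.35 = 1.5467 eV

Ratio: KE₁/KE₂ = 6.2167/1.5467 = 4.0193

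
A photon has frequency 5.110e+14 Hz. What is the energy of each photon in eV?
2.1133 eV

Using E = hf:

E = hf = (6.626×10⁻³⁴ J·s)(5.110e+14 Hz)
E = 2.1133 eV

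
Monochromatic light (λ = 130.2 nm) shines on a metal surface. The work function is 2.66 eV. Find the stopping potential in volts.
6.8626 V

The stopping potential V_s satisfies: eV_s = KE_max

First, find KE_max using Einstein's equation:
E_photon = hc/λ = 9.5226 eV
KE_max = E_photon - φ = 9.5226 - 2.66 = 6.8626 eV

Since eV_s = KE_max:
V_s = KE_max/e = 6.8626 V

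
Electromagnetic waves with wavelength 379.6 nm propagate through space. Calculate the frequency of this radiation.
7.8976e+14 Hz

Using the wave equation: c = fλ

Solving for frequency:
f = c/λ = (3×10⁸ m/s) / (379.6×10⁻⁹ m)
f = 7.8976e+14 Hz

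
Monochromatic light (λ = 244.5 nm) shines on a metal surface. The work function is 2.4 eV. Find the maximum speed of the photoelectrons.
9.6930e+05 m/s

First, find the maximum kinetic energy:
E_photon = hc/λ = 5.0709 eV
KE_max = E_photon - φ = 5.0709 - 2.4 = 2.6709 eV

Convert to Joules: KE_max = 2.6709 × 1.602×10⁻¹⁹ J = 4.2793e-19 J

Then use KE = ½mv² to find velocity:
v = √(2·KE/m) = √(2 × 4.2793e-19 J / 9.109e-31 kg)
v = 9.6930e+05 m/s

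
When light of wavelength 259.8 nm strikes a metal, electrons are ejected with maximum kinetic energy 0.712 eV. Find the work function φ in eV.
4.06 eV

From Einstein's photoelectric equation: KE_max = hf - φ = hc/λ - φ

Rearranging for φ:
φ = hc/λ - KE_max

Calculate photon energy:
E_photon = hc/λ = 4.7723 eV

Therefore:
φ = 4.7723 - 0.712 = 4.06 eV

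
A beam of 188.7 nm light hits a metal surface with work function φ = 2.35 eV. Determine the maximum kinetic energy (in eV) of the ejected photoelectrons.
4.2204 eV

Using Einstein's photoelectric equation: KE_max = hf - φ = hc/λ - φ

First, calculate the photon energy:
E_photon = hc/λ = (6.626×10⁻³⁴ J·s)(3×10⁸ m/s) / (188.7×10⁻⁹ m)
E_photon = 6.5704 eV

Then, the maximum kinetic energy:
KE_max = E_photon - φ = 6.5704 eV - 2.35 eV = 4.2204 eV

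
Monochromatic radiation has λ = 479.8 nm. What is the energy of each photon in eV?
2.5841 eV

Using E = hf = hc/λ:

E = hc/λ = (6.626×10⁻³⁴ J·s)(3×10⁸ m/s) / (479.8×10⁻⁹ m)
E = 2.5841 eV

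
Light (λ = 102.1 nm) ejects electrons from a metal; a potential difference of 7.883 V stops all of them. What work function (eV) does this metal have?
4.26 eV

The stopping potential gives the maximum kinetic energy: KE_max = eV_s = 7.883 eV

From Einstein's photoelectric equation: KE_max = hc/λ - φ
Rearranging: φ = hc/λ - KE_max

Calculate photon energy:
E_photon = hc/λ = (6.626×10⁻³⁴ J·s)(3×10⁸ m/s) / (102.1×10⁻⁹ m) = 12.1434 eV

Therefore:
φ = 12.1434 - 7.883 = 4.26 eV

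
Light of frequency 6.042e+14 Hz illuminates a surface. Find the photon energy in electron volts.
2.4988 eV

Using E = hf:

E = hf = (6.626×10⁻³⁴ J·s)(6.042e+14 Hz)
E = 2.4988 eV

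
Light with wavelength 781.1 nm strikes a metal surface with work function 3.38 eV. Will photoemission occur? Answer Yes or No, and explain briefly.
No

For photoemission, the photon energy must exceed the work function.

Photon energy: E = hc/λ = 1.5873 eV
Work function: φ = 3.38 eV

Since E_photon (1.5873 eV) < φ (3.38 eV), photoemission will NOT occur.
The threshold wavelength is λ₀ = hc/φ = 366.8 nm.
Since 781.1 nm > 366.8 nm, the photons lack sufficient energy.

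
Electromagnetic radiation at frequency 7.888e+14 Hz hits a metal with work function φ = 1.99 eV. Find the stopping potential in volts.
1.2722 V

The stopping potential V_s satisfies: eV_s = KE_max

First, find KE_max using Einstein's equation:
E_photon = hf = (6.626×10⁻³⁴ J·s)(7.888e+14 Hz) = 3.2622 eV
KE_max = E_photon - φ = 3.2622 - 1.99 = 1.2722 eV

Since eV_s = KE_max:
V_s = KE_max/e = 1.2722 V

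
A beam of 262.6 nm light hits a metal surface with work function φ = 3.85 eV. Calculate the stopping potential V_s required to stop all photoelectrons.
0.8714 V

The stopping potential V_s satisfies: eV_s = KE_max

First, find KE_max using Einstein's equation:
E_photon = hc/λ = 4.7214 eV
KE_max = E_photon - φ = 4.7214 - 3.85 = 0.8714 eV

Since eV_s = KE_max:
V_s = KE_max/e = 0.8714 V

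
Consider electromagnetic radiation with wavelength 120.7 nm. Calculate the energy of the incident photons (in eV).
10.2721 eV

Using E = hf = hc/λ:

E = hc/λ = (6.626×10⁻³⁴ J·s)(3×10⁸ m/s) / (120.7×10⁻⁹ m)
E = 10.2721 eV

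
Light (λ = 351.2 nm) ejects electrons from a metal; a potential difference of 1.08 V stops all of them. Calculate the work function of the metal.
2.45 eV

The stopping potential gives the maximum kinetic energy: KE_max = eV_s = 1.08 eV

From Einstein's photoelectric equation: KE_max = hc/λ - φ
Rearranging: φ = hc/λ - KE_max

Calculate photon energy:
E_photon = hc/λ = (6.626×10⁻³⁴ J·s)(3×10⁸ m/s) / (351.2×10⁻⁹ m) = 3.5303 eV

Therefore:
φ = 3.5303 - 1.08 = 2.45 eV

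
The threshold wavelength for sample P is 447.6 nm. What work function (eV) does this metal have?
2.77 eV

At the threshold wavelength, photon energy equals work function:
φ = hc/λ₀

Calculating:
φ = (6.626×10⁻³⁴ J·s)(3×10⁸ m/s) / (447.6×10⁻⁹ m)
φ = 2.77 eV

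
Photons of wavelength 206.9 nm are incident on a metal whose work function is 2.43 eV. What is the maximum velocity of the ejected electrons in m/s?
1.1194e+06 m/s

First, find the maximum kinetic energy:
E_photon = hc/λ = 5.9925 eV
KE_max = E_photon - φ = 5.9925 - 2.43 = 3.5625 eV

Convert to Joules: KE_max = 3.5625 × 1.602×10⁻¹⁹ J = 5.7077e-19 J

Then use KE = ½mv² to find velocity:
v = √(2·KE/m) = √(2 × 5.7077e-19 J / 9.109e-31 kg)
v = 1.1194e+06 m/s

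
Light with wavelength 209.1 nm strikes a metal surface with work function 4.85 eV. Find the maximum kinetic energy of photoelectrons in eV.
1.0794 eV

Using Einstein's photoelectric equation: KE_max = hf - φ = hc/λ - φ

First, calculate the photon energy:
E_photon = hc/λ = (6.626×10⁻³⁴ J·s)(3×10⁸ m/s) / (209.1×10⁻⁹ m)
E_photon = 5.9294 eV

Then, the maximum kinetic energy:
KE_max = E_photon - φ = 5.9294 eV - 4.85 eV = 1.0794 eV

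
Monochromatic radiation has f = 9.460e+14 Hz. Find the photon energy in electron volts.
3.9123 eV

Using E = hf:

E = hf = (6.626×10⁻³⁴ J·s)(9.460e+14 Hz)
E = 3.9123 eV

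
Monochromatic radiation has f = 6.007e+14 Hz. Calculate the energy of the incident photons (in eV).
2.4843 eV

Using E = hf:

E = hf = (6.626×10⁻³⁴ J·s)(6.007e+14 Hz)
E = 2.4843 eV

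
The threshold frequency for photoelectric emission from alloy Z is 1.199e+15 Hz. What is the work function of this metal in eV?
4.96 eV

At the threshold frequency, photon energy equals work function:
φ = hf₀

Calculating:
φ = (6.626×10⁻³⁴ J·s)(1.199e+15 Hz)
φ = 4.96 eV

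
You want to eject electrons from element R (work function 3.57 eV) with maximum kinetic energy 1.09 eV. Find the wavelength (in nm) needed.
266.06 nm

From Einstein's equation: KE_max = hc/λ - φ

Rearranging for λ:
hc/λ = KE_max + φ
λ = hc/(KE_max + φ)

Required photon energy:
E_photon = KE_max + φ = 1.09 + 3.57 = 4.66 eV

Required wavelength:
λ = hc/E_photon = (6.626×10⁻³⁴)(3×10⁸) / (4.66 × 1.602×10⁻¹⁹)
λ = 266.06 nm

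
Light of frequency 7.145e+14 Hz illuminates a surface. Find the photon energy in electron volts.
2.9549 eV

Using E = hf:

E = hf = (6.626×10⁻³⁴ J·s)(7.145e+14 Hz)
E = 2.9549 eV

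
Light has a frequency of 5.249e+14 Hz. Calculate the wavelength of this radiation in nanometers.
571.14 nm

Using the wave equation: c = fλ

Solving for wavelength:
λ = c/f = (3×10⁸ m/s) / (5.249e+14 Hz)
λ = 571.14 nm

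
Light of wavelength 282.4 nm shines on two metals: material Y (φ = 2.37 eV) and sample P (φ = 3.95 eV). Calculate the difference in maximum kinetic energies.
1.5800 eV

Using KE_max = hc/λ - φ for each metal:

Photon energy: E = hc/λ = 4.3904 eV

For material Y (φ₁ = 2.37 eV):
KE₁ = E - φ₁ = 4.3904 - 2.37 = 2.0204 eV

For sample P (φ₂ = 3.95 eV):
KE₂ = E - φ₂ = 4.3904 - 3.95 = 0.4404 eV

Difference:
ΔKE = KE₁ - KE₂ = 2.0204 - 0.4404 = 1.5800 eV

Note: The difference equals the difference in work functions: 3.95 - 2.37 = 1.58 eV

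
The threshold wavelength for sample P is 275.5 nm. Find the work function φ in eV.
4.50 eV

At the threshold wavelength, photon energy equals work function:
φ = hc/λ₀

Calculating:
φ = (6.626×10⁻³⁴ J·s)(3×10⁸ m/s) / (275.5×10⁻⁹ m)
φ = 4.50 eV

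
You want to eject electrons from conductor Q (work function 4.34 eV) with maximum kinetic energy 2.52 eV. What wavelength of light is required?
180.73 nm

From Einstein's equation: KE_max = hc/λ - φ

Rearranging for λ:
hc/λ = KE_max + φ
λ = hc/(KE_max + φ)

Required photon energy:
E_photon = KE_max + φ = 2.52 + 4.34 = 6.86 eV

Required wavelength:
λ = hc/E_photon = (6.626×10⁻³⁴)(3×10⁸) / (6.86 × 1.602×10⁻¹⁹)
λ = 180.73 nm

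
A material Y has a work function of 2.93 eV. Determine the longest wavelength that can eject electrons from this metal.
423.15 nm

The threshold wavelength is when the photon energy equals the work function:
hc/λ₀ = φ

Solving for λ₀:
λ₀ = hc/φ = (6.626×10⁻³⁴ J·s)(3×10⁸ m/s) / (2.93 eV × 1.602×10⁻¹⁹ J/eV)
λ₀ = 423.15 nm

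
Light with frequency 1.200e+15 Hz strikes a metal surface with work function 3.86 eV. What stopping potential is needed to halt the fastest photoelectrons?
1.1028 V

The stopping potential V_s satisfies: eV_s = KE_max

First, find KE_max using Einstein's equation:
E_photon = hf = (6.626×10⁻³⁴ J·s)(1.200e+15 Hz) = 4.9628 eV
KE_max = E_photon - φ = 4.9628 - 3.86 = 1.1028 eV

Since eV_s = KE_max:
V_s = KE_max/e = 1.1028 V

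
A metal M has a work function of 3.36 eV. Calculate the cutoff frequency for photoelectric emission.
8.1244e+14 Hz

The threshold frequency is when the photon energy equals the work function:
hf₀ = φ

Solving for f₀:
f₀ = φ/h = (3.36 eV × 1.602×10⁻¹⁹ J/eV) / (6.626×10⁻³⁴ J·s)
f₀ = 8.1244e+14 Hz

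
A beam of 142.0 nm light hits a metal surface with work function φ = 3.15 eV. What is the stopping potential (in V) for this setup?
5.5813 V

The stopping potential V_s satisfies: eV_s = KE_max

First, find KE_max using Einstein's equation:
E_photon = hc/λ = 8.7313 eV
KE_max = E_photon - φ = 8.7313 - 3.15 = 5.5813 eV

Since eV_s = KE_max:
V_s = KE_max/e = 5.5813 V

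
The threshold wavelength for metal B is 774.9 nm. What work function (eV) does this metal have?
1.60 eV

At the threshold wavelength, photon energy equals work function:
φ = hc/λ₀

Calculating:
φ = (6.626×10⁻³⁴ J·s)(3×10⁸ m/s) / (774.9×10⁻⁹ m)
φ = 1.60 eV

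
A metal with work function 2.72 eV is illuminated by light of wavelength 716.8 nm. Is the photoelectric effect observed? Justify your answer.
No

For photoemission, the photon energy must exceed the work function.

Photon energy: E = hc/λ = 1.7297 eV
Work function: φ = 2.72 eV

Since E_photon (1.7297 eV) < φ (2.72 eV), photoemission will NOT occur.
The threshold wavelength is λ₀ = hc/φ = 455.8 nm.
Since 716.8 nm > 455.8 nm, the photons lack sufficient energy.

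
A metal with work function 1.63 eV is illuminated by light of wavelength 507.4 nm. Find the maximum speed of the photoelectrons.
5.3495e+05 m/s

First, find the maximum kinetic energy:
E_photon = hc/λ = 2.4435 eV
KE_max = E_photon - φ = 2.4435 - 1.63 = 0.8135 eV

Convert to Joules: KE_max = 0.8135 × 1.602×10⁻¹⁹ J = 1.3034e-19 J

Then use KE = ½mv² to find velocity:
v = √(2·KE/m) = √(2 × 1.3034e-19 J / 9.109e-31 kg)
v = 5.3495e+05 m/s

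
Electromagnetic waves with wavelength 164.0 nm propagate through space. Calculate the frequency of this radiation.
1.8280e+15 Hz

Using the wave equation: c = fλ

Solving for frequency:
f = c/λ = (3×10⁸ m/s) / (164.0×10⁻⁹ m)
f = 1.8280e+15 Hz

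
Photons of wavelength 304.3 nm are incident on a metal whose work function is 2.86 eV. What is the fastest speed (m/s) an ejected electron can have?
6.5359e+05 m/s

First, find the maximum kinetic energy:
E_photon = hc/λ = 4.0744 eV
KE_max = E_photon - φ = 4.0744 - 2.86 = 1.2144 eV

Convert to Joules: KE_max = 1.2144 × 1.602×10⁻¹⁹ J = 1.9457e-19 J

Then use KE = ½mv² to find velocity:
v = √(2·KE/m) = √(2 × 1.9457e-19 J / 9.109e-31 kg)
v = 6.5359e+05 m/s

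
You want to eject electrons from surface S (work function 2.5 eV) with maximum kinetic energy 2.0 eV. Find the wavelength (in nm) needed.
275.52 nm

From Einstein's equation: KE_max = hc/λ - φ

Rearranging for λ:
hc/λ = KE_max + φ
λ = hc/(KE_max + φ)

Required photon energy:
E_photon = KE_max + φ = 2.0 + 2.5 = 4.50 eV

Required wavelength:
λ = hc/E_photon = (6.626×10⁻³⁴)(3×10⁸) / (4.50 × 1.602×10⁻¹⁹)
λ = 275.52 nm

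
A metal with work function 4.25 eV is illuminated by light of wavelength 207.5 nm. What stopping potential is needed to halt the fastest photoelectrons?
1.7251 V

The stopping potential V_s satisfies: eV_s = KE_max

First, find KE_max using Einstein's equation:
E_photon = hc/λ = 5.9751 eV
KE_max = E_photon - φ = 5.9751 - 4.25 = 1.7251 eV

Since eV_s = KE_max:
V_s = KE_max/e = 1.7251 V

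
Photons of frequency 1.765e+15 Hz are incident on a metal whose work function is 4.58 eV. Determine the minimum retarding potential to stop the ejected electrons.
2.7195 V

The stopping potential V_s satisfies: eV_s = KE_max

First, find KE_max using Einstein's equation:
E_photon = hf = (6.626×10⁻³⁴ J·s)(1.765e+15 Hz) = 7.2995 eV
KE_max = E_photon - φ = 7.2995 - 4.58 = 2.7195 eV

Since eV_s = KE_max:
V_s = KE_max/e = 2.7195 V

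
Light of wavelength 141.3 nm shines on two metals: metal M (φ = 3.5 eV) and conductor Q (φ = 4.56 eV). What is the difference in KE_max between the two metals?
1.0600 eV

Using KE_max = hc/λ - φ for each metal:

Photon energy: E = hc/λ = 8.7745 eV

For metal M (φ₁ = 3.5 eV):
KE₁ = E - φ₁ = 8.7745 - 3.5 = 5.2745 eV

For conductor Q (φ₂ = 4.56 eV):
KE₂ = E - φ₂ = 8.7745 - 4.56 = 4.2145 eV

Difference:
ΔKE = KE₁ - KE₂ = 5.2745 - 4.2145 = 1.0600 eV

Note: The difference equals the difference in work functions: 4.56 - 3.5 = 1.06 eV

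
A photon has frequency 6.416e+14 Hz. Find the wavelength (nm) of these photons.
467.26 nm

Using the wave equation: c = fλ

Solving for wavelength:
λ = c/f = (3×10⁸ m/s) / (6.416e+14 Hz)
λ = 467.26 nm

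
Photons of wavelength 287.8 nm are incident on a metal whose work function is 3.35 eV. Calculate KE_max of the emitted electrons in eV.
0.9580 eV

Using Einstein's photoelectric equation: KE_max = hf - φ = hc/λ - φ

First, calculate the photon energy:
E_photon = hc/λ = (6.626×10⁻³⁴ J·s)(3×10⁸ m/s) / (287.8×10⁻⁹ m)
E_photon = 4.3080 eV

Then, the maximum kinetic energy:
KE_max = E_photon - φ = 4.3080 eV - 3.35 eV = 0.9580 eV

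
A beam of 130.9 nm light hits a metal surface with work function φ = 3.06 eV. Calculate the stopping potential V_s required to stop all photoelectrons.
6.4117 V

The stopping potential V_s satisfies: eV_s = KE_max

First, find KE_max using Einstein's equation:
E_photon = hc/λ = 9.4717 eV
KE_max = E_photon - φ = 9.4717 - 3.06 = 6.4117 eV

Since eV_s = KE_max:
V_s = KE_max/e = 6.4117 V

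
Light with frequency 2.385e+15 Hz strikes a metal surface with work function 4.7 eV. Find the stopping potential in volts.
5.1636 V

The stopping potential V_s satisfies: eV_s = KE_max

First, find KE_max using Einstein's equation:
E_photon = hf = (6.626×10⁻³⁴ J·s)(2.385e+15 Hz) = 9.8636 eV
KE_max = E_photon - φ = 9.8636 - 4.7 = 5.1636 eV

Since eV_s = KE_max:
V_s = KE_max/e = 5.1636 V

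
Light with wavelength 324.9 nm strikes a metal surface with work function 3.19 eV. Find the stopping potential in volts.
0.6261 V

The stopping potential V_s satisfies: eV_s = KE_max

First, find KE_max using Einstein's equation:
E_photon = hc/λ = 3.8161 eV
KE_max = E_photon - φ = 3.8161 - 3.19 = 0.6261 eV

Since eV_s = KE_max:
V_s = KE_max/e = 0.6261 V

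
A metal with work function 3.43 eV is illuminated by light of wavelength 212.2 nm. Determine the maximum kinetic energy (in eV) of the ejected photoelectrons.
2.4128 eV

Using Einstein's photoelectric equation: KE_max = hf - φ = hc/λ - φ

First, calculate the photon energy:
E_photon = hc/λ = (6.626×10⁻³⁴ J·s)(3×10⁸ m/s) / (212.2×10⁻⁹ m)
E_photon = 5.8428 eV

Then, the maximum kinetic energy:
KE_max = E_photon - φ = 5.8428 eV - 3.43 eV = 2.4128 eV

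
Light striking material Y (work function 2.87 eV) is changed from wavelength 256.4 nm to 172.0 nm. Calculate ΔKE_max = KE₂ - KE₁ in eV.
2.3728 eV

Using Einstein's equation: KE_max = hc/λ - φ

For λ₁ = 256.4 nm:
KE₁ = hc/λ₁ - φ = 4.8356 - 2.87 = 1.9656 eV

For λ₂ = 172.0 nm:
KE₂ = hc/λ₂ - φ = 7.2084 - 2.87 = 4.3384 eV

Change in KE:
ΔKE = KE₂ - KE₁ = 4.3384 - 1.9656 = 2.3728 eV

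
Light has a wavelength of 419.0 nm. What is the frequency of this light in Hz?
7.1550e+14 Hz

Using the wave equation: c = fλ

Solving for frequency:
f = c/λ = (3×10⁸ m/s) / (419.0×10⁻⁹ m)
f = 7.1550e+14 Hz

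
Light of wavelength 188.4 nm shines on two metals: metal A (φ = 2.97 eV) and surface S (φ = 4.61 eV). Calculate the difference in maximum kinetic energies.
1.6400 eV

Using KE_max = hc/λ - φ for each metal:

Photon energy: E = hc/λ = 6.5809 eV

For metal A (φ₁ = 2.97 eV):
KE₁ = E - φ₁ = 6.5809 - 2.97 = 3.6109 eV

For surface S (φ₂ = 4.61 eV):
KE₂ = E - φ₂ = 6.5809 - 4.61 = 1.9709 eV

Difference:
ΔKE = KE₁ - KE₂ = 3.6109 - 1.9709 = 1.6400 eV

Note: The difference equals the difference in work functions: 4.61 - 2.97 = 1.64 eV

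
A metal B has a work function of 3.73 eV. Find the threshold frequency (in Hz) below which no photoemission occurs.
9.0191e+14 Hz

The threshold frequency is when the photon energy equals the work function:
hf₀ = φ

Solving for f₀:
f₀ = φ/h = (3.73 eV × 1.602×10⁻¹⁹ J/eV) / (6.626×10⁻³⁴ J·s)
f₀ = 9.0191e+14 Hz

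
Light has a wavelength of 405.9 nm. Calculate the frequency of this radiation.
7.3859e+14 Hz

Using the wave equation: c = fλ

Solving for frequency:
f = c/λ = (3×10⁸ m/s) / (405.9×10⁻⁹ m)
f = 7.3859e+14 Hz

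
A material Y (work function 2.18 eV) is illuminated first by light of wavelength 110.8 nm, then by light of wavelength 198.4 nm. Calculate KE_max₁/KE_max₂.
2.2142

Using Einstein's equation: KE_max = hc/λ - φ

For λ₁ = 110.8 nm:
E₁ = hc/λ₁ = 11.1899 eV
KE₁ = E₁ - φ = 11.1899 - 2.18 = 9.0099 eV

For λ₂ = 198.4 nm:
E₂ = hc/λ₂ = 6.2492 eV
KE₂ = E₂ - φ = 6.2492 - 2.18 = 4.0692 eV

Ratio: KE₁/KE₂ = 9.0099/4.0692 = 2.2142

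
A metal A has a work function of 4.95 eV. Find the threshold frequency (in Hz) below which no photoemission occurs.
1.1969e+15 Hz

The threshold frequency is when the photon energy equals the work function:
hf₀ = φ

Solving for f₀:
f₀ = φ/h = (4.95 eV × 1.602×10⁻¹⁹ J/eV) / (6.626×10⁻³⁴ J·s)
f₀ = 1.1969e+15 Hz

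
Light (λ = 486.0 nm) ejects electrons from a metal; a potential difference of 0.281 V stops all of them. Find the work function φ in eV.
2.27 eV

The stopping potential gives the maximum kinetic energy: KE_max = eV_s = 0.281 eV

From Einstein's photoelectric equation: KE_max = hc/λ - φ
Rearranging: φ = hc/λ - KE_max

Calculate photon energy:
E_photon = hc/λ = (6.626×10⁻³⁴ J·s)(3×10⁸ m/s) / (486.0×10⁻⁹ m) = 2.5511 eV

Therefore:
φ = 2.5511 - 0.281 = 2.27 eV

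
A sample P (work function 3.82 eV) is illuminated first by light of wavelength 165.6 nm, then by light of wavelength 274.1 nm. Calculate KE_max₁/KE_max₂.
5.2138

Using Einstein's equation: KE_max = hc/λ - φ

For λ₁ = 165.6 nm:
E₁ = hc/λ₁ = 7.4870 eV
KE₁ = E₁ - φ = 7.4870 - 3.82 = 3.6670 eV

For λ₂ = 274.1 nm:
E₂ = hc/λ₂ = 4.5233 eV
KE₂ = E₂ - φ = 4.5233 - 3.82 = 0.7033 eV

Ratio: KE₁/KE₂ = 3.6670/0.7033 = 5.2138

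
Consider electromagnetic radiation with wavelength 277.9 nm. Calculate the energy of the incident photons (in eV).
4.4615 eV

Using E = hf = hc/λ:

E = hc/λ = (6.626×10⁻³⁴ J·s)(3×10⁸ m/s) / (277.9×10⁻⁹ m)
E = 4.4615 eV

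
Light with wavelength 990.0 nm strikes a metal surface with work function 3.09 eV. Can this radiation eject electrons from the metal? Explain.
No

For photoemission, the photon energy must exceed the work function.

Photon energy: E = hc/λ = 1.2524 eV
Work function: φ = 3.09 eV

Since E_photon (1.2524 eV) < φ (3.09 eV), photoemission will NOT occur.
The threshold wavelength is λ₀ = hc/φ = 401.2 nm.
Since 990.0 nm > 401.2 nm, the photons lack sufficient energy.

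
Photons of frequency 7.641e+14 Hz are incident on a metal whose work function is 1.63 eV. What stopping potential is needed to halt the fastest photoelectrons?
1.5301 V

The stopping potential V_s satisfies: eV_s = KE_max

First, find KE_max using Einstein's equation:
E_photon = hf = (6.626×10⁻³⁴ J·s)(7.641e+14 Hz) = 3.1601 eV
KE_max = E_photon - φ = 3.1601 - 1.63 = 1.5301 eV

Since eV_s = KE_max:
V_s = KE_max/e = 1.5301 V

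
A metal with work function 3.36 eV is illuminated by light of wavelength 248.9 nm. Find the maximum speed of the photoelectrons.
7.5519e+05 m/s

First, find the maximum kinetic energy:
E_photon = hc/λ = 4.9813 eV
KE_max = E_photon - φ = 4.9813 - 3.36 = 1.6213 eV

Convert to Joules: KE_max = 1.6213 × 1.602×10⁻¹⁹ J = 2.5976e-19 J

Then use KE = ½mv² to find velocity:
v = √(2·KE/m) = √(2 × 2.5976e-19 J / 9.109e-31 kg)
v = 7.5519e+05 m/s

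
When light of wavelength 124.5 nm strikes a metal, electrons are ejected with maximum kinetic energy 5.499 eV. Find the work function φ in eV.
4.46 eV

From Einstein's photoelectric equation: KE_max = hf - φ = hc/λ - φ

Rearranging for φ:
φ = hc/λ - KE_max

Calculate photon energy:
E_photon = hc/λ = 9.9586 eV

Therefore:
φ = 9.9586 - 5.499 = 4.46 eV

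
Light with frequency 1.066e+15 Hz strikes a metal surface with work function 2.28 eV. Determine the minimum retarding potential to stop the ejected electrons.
2.1286 V

The stopping potential V_s satisfies: eV_s = KE_max

First, find KE_max using Einstein's equation:
E_photon = hf = (6.626×10⁻³⁴ J·s)(1.066e+15 Hz) = 4.4086 eV
KE_max = E_photon - φ = 4.4086 - 2.28 = 2.1286 eV

Since eV_s = KE_max:
V_s = KE_max/e = 2.1286 V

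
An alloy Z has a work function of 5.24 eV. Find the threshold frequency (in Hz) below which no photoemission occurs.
1.2670e+15 Hz

The threshold frequency is when the photon energy equals the work function:
hf₀ = φ

Solving for f₀:
f₀ = φ/h = (5.24 eV × 1.602×10⁻¹⁹ J/eV) / (6.626×10⁻³⁴ J·s)
f₀ = 1.2670e+15 Hz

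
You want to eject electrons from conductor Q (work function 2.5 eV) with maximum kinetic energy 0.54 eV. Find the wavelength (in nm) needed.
407.84 nm

From Einstein's equation: KE_max = hc/λ - φ

Rearranging for λ:
hc/λ = KE_max + φ
λ = hc/(KE_max + φ)

Required photon energy:
E_photon = KE_max + φ = 0.54 + 2.5 = 3.04 eV

Required wavelength:
λ = hc/E_photon = (6.626×10⁻³⁴)(3×10⁸) / (3.04 × 1.602×10⁻¹⁹)
λ = 407.84 nm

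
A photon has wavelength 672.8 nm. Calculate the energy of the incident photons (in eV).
1.8428 eV

Using E = hf = hc/λ:

E = hc/λ = (6.626×10⁻³⁴ J·s)(3×10⁸ m/s) / (672.8×10⁻⁹ m)
E = 1.8428 eV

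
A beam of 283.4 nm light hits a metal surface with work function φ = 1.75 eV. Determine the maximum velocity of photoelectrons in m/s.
9.6091e+05 m/s

First, find the maximum kinetic energy:
E_photon = hc/λ = 4.3749 eV
KE_max = E_photon - φ = 4.3749 - 1.75 = 2.6249 eV

Convert to Joules: KE_max = 2.6249 × 1.602×10⁻¹⁹ J = 4.2055e-19 J

Then use KE = ½mv² to find velocity:
v = √(2·KE/m) = √(2 × 4.2055e-19 J / 9.109e-31 kg)
v = 9.6091e+05 m/s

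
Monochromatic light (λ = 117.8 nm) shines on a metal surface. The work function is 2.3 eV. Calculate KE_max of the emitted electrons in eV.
8.2250 eV

Using Einstein's photoelectric equation: KE_max = hf - φ = hc/λ - φ

First, calculate the photon energy:
E_photon = hc/λ = (6.626×10⁻³⁴ J·s)(3×10⁸ m/s) / (117.8×10⁻⁹ m)
E_photon = 10.5250 eV

Then, the maximum kinetic energy:
KE_max = E_photon - φ = 10.5250 eV - 2.3 eV = 8.2250 eV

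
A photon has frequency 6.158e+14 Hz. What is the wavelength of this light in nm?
486.83 nm

Using the wave equation: c = fλ

Solving for wavelength:
λ = c/f = (3×10⁸ m/s) / (6.158e+14 Hz)
λ = 486.83 nm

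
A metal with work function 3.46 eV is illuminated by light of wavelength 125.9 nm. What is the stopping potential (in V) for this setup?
6.3878 V

The stopping potential V_s satisfies: eV_s = KE_max

First, find KE_max using Einstein's equation:
E_photon = hc/λ = 9.8478 eV
KE_max = E_photon - φ = 9.8478 - 3.46 = 6.3878 eV

Since eV_s = KE_max:
V_s = KE_max/e = 6.3878 V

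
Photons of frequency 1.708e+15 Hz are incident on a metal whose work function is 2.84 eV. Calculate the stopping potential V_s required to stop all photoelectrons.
4.2237 V

The stopping potential V_s satisfies: eV_s = KE_max

First, find KE_max using Einstein's equation:
E_photon = hf = (6.626×10⁻³⁴ J·s)(1.708e+15 Hz) = 7.0637 eV
KE_max = E_photon - φ = 7.0637 - 2.84 = 4.2237 eV

Since eV_s = KE_max:
V_s = KE_max/e = 4.2237 V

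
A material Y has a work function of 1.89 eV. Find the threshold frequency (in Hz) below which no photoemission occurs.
4.5700e+14 Hz

The threshold frequency is when the photon energy equals the work function:
hf₀ = φ

Solving for f₀:
f₀ = φ/h = (1.89 eV × 1.602×10⁻¹⁹ J/eV) / (6.626×10⁻³⁴ J·s)
f₀ = 4.5700e+14 Hz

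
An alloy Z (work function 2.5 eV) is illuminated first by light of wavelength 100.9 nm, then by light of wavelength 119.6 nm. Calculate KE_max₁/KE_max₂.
1.2442

Using Einstein's equation: KE_max = hc/λ - φ

For λ₁ = 100.9 nm:
E₁ = hc/λ₁ = 12.2878 eV
KE₁ = E₁ - φ = 12.2878 - 2.5 = 9.7878 eV

For λ₂ = 119.6 nm:
E₂ = hc/λ₂ = 10.3666 eV
KE₂ = E₂ - φ = 10.3666 - 2.5 = 7.8666 eV

Ratio: KE₁/KE₂ = 9.7878/7.8666 = 1.2442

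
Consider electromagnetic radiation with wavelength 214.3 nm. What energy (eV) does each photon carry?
5.7855 eV

Using E = hf = hc/λ:

E = hc/λ = (6.626×10⁻³⁴ J·s)(3×10⁸ m/s) / (214.3×10⁻⁹ m)
E = 5.7855 eV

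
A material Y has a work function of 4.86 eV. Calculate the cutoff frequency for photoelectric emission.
1.1751e+15 Hz

The threshold frequency is when the photon energy equals the work function:
hf₀ = φ

Solving for f₀:
f₀ = φ/h = (4.86 eV × 1.602×10⁻¹⁹ J/eV) / (6.626×10⁻³⁴ J·s)
f₀ = 1.1751e+15 Hz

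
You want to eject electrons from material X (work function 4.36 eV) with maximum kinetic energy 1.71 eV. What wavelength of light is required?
204.26 nm

From Einstein's equation: KE_max = hc/λ - φ

Rearranging for λ:
hc/λ = KE_max + φ
λ = hc/(KE_max + φ)

Required photon energy:
E_photon = KE_max + φ = 1.71 + 4.36 = 6.07 eV

Required wavelength:
λ = hc/E_photon = (6.626×10⁻³⁴)(3×10⁸) / (6.07 × 1.602×10⁻¹⁹)
λ = 204.26 nm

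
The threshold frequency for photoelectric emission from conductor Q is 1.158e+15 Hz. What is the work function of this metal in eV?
4.79 eV

At the threshold frequency, photon energy equals work function:
φ = hf₀

Calculating:
φ = (6.626×10⁻³⁴ J·s)(1.158e+15 Hz)
φ = 4.79 eV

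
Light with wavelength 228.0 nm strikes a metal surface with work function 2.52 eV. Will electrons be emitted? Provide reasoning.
Yes

For photoemission, the photon energy must exceed the work function.

Photon energy: E = hc/λ = 5.4379 eV
Work function: φ = 2.52 eV

Since E_photon (5.4379 eV) > φ (2.52 eV), photoemission WILL occur.
The threshold wavelength is λ₀ = hc/φ = 492.0 nm.
Since 228.0 nm < 492.0 nm, the light has sufficient energy.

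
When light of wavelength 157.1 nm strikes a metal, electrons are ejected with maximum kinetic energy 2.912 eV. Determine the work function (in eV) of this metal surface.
4.98 eV

From Einstein's photoelectric equation: KE_max = hf - φ = hc/λ - φ

Rearranging for φ:
φ = hc/λ - KE_max

Calculate photon energy:
E_photon = hc/λ = 7.8921 eV

Therefore:
φ = 7.8921 - 2.912 = 4.98 eV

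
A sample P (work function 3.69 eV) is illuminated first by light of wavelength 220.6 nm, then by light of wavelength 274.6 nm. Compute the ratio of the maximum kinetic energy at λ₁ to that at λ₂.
2.3395

Using Einstein's equation: KE_max = hc/λ - φ

For λ₁ = 220.6 nm:
E₁ = hc/λ₁ = 5.6203 eV
KE₁ = E₁ - φ = 5.6203 - 3.69 = 1.9303 eV

For λ₂ = 274.6 nm:
E₂ = hc/λ₂ = 4.5151 eV
KE₂ = E₂ - φ = 4.5151 - 3.69 = 0.8251 eV

Ratio: KE₁/KE₂ = 1.9303/0.8251 = 2.3395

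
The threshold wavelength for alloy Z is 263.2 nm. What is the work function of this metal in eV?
4.71 eV

At the threshold wavelength, photon energy equals work function:
φ = hc/λ₀

Calculating:
φ = (6.626×10⁻³⁴ J·s)(3×10⁸ m/s) / (263.2×10⁻⁹ m)
φ = 4.71 eV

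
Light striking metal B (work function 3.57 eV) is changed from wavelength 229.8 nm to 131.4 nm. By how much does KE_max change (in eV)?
4.0403 eV

Using Einstein's equation: KE_max = hc/λ - φ

For λ₁ = 229.8 nm:
KE₁ = hc/λ₁ - φ = 5.3953 - 3.57 = 1.8253 eV

For λ₂ = 131.4 nm:
KE₂ = hc/λ₂ - φ = 9.4356 - 3.57 = 5.8656 eV

Change in KE:
ΔKE = KE₂ - KE₁ = 5.8656 - 1.8253 = 4.0403 eV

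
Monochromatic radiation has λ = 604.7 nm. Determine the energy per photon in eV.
2.0503 eV

Using E = hf = hc/λ:

E = hc/λ = (6.626×10⁻³⁴ J·s)(3×10⁸ m/s) / (604.7×10⁻⁹ m)
E = 2.0503 eV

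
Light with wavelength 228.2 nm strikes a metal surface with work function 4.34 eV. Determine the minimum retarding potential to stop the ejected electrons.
1.0931 V

The stopping potential V_s satisfies: eV_s = KE_max

First, find KE_max using Einstein's equation:
E_photon = hc/λ = 5.4331 eV
KE_max = E_photon - φ = 5.4331 - 4.34 = 1.0931 eV

Since eV_s = KE_max:
V_s = KE_max/e = 1.0931 V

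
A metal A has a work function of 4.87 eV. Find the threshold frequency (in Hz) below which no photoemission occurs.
1.1776e+15 Hz

The threshold frequency is when the photon energy equals the work function:
hf₀ = φ

Solving for f₀:
f₀ = φ/h = (4.87 eV × 1.602×10⁻¹⁹ J/eV) / (6.626×10⁻³⁴ J·s)
f₀ = 1.1776e+15 Hz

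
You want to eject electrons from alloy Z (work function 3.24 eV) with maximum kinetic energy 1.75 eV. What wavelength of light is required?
248.47 nm

From Einstein's equation: KE_max = hc/λ - φ

Rearranging for λ:
hc/λ = KE_max + φ
λ = hc/(KE_max + φ)

Required photon energy:
E_photon = KE_max + φ = 1.75 + 3.24 = 4.99 eV

Required wavelength:
λ = hc/E_photon = (6.626×10⁻³⁴)(3×10⁸) / (4.99 × 1.602×10⁻¹⁹)
λ = 248.47 nm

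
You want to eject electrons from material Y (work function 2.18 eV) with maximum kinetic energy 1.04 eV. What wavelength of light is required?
385.04 nm

From Einstein's equation: KE_max = hc/λ - φ

Rearranging for λ:
hc/λ = KE_max + φ
λ = hc/(KE_max + φ)

Required photon energy:
E_photon = KE_max + φ = 1.04 + 2.18 = 3.22 eV

Required wavelength:
λ = hc/E_photon = (6.626×10⁻³⁴)(3×10⁸) / (3.22 × 1.602×10⁻¹⁹)
λ = 385.04 nm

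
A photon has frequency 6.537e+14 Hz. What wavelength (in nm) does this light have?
458.61 nm

Using the wave equation: c = fλ

Solving for wavelength:
λ = c/f = (3×10⁸ m/s) / (6.537e+14 Hz)
λ = 458.61 nm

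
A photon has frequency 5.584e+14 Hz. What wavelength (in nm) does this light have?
536.88 nm

Using the wave equation: c = fλ

Solving for wavelength:
λ = c/f = (3×10⁸ m/s) / (5.584e+14 Hz)
λ = 536.88 nm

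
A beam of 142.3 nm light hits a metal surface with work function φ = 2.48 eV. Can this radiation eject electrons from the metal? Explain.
Yes

For photoemission, the photon energy must exceed the work function.

Photon energy: E = hc/λ = 8.7129 eV
Work function: φ = 2.48 eV

Since E_photon (8.7129 eV) > φ (2.48 eV), photoemission WILL occur.
The threshold wavelength is λ₀ = hc/φ = 499.9 nm.
Since 142.3 nm < 499.9 nm, the light has sufficient energy.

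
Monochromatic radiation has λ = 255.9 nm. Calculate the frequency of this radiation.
1.1715e+15 Hz

Using the wave equation: c = fλ

Solving for frequency:
f = c/λ = (3×10⁸ m/s) / (255.9×10⁻⁹ m)
f = 1.1715e+15 Hz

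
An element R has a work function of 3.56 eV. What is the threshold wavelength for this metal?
348.27 nm

The threshold wavelength is when the photon energy equals the work function:
hc/λ₀ = φ

Solving for λ₀:
λ₀ = hc/φ = (6.626×10⁻³⁴ J·s)(3×10⁸ m/s) / (3.56 eV × 1.602×10⁻¹⁹ J/eV)
λ₀ = 348.27 nm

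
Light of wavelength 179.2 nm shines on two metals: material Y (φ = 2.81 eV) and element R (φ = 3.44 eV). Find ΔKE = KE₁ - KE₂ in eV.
0.6300 eV

Using KE_max = hc/λ - φ for each metal:

Photon energy: E = hc/λ = 6.9188 eV

For material Y (φ₁ = 2.81 eV):
KE₁ = E - φ₁ = 6.9188 - 2.81 = 4.1088 eV

For element R (φ₂ = 3.44 eV):
KE₂ = E - φ₂ = 6.9188 - 3.44 = 3.4788 eV

Difference:
ΔKE = KE₁ - KE₂ = 4.1088 - 3.4788 = 0.6300 eV

Note: The difference equals the difference in work functions: 3.44 - 2.81 = 0.63 eV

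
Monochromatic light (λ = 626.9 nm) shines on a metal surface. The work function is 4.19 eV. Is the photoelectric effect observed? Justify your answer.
No

For photoemission, the photon energy must exceed the work function.

Photon energy: E = hc/λ = 1.9777 eV
Work function: φ = 4.19 eV

Since E_photon (1.9777 eV) < φ (4.19 eV), photoemission will NOT occur.
The threshold wavelength is λ₀ = hc/φ = 295.9 nm.
Since 626.9 nm > 295.9 nm, the photons lack sufficient energy.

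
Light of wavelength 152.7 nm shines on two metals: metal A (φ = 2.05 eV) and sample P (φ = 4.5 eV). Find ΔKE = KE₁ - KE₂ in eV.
2.4500 eV

Using KE_max = hc/λ - φ for each metal:

Photon energy: E = hc/λ = 8.1195 eV

For metal A (φ₁ = 2.05 eV):
KE₁ = E - φ₁ = 8.1195 - 2.05 = 6.0695 eV

For sample P (φ₂ = 4.5 eV):
KE₂ = E - φ₂ = 8.1195 - 4.5 = 3.6195 eV

Difference:
ΔKE = KE₁ - KE₂ = 6.0695 - 3.6195 = 2.4500 eV

Note: The difference equals the difference in work functions: 4.5 - 2.05 = 2.45 eV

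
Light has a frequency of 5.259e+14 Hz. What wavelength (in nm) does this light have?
570.06 nm

Using the wave equation: c = fλ

Solving for wavelength:
λ = c/f = (3×10⁸ m/s) / (5.259e+14 Hz)
λ = 570.06 nm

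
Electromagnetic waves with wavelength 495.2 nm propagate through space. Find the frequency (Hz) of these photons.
6.0540e+14 Hz

Using the wave equation: c = fλ

Solving for frequency:
f = c/λ = (3×10⁸ m/s) / (495.2×10⁻⁹ m)
f = 6.0540e+14 Hz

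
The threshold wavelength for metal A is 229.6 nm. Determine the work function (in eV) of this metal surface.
5.40 eV

At the threshold wavelength, photon energy equals work function:
φ = hc/λ₀

Calculating:
φ = (6.626×10⁻³⁴ J·s)(3×10⁸ m/s) / (229.6×10⁻⁹ m)
φ = 5.40 eV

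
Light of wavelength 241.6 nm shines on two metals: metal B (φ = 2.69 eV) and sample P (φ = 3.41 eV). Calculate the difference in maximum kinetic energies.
0.7200 eV

Using KE_max = hc/λ - φ for each metal:

Photon energy: E = hc/λ = 5.1318 eV

For metal B (φ₁ = 2.69 eV):
KE₁ = E - φ₁ = 5.1318 - 2.69 = 2.4418 eV

For sample P (φ₂ = 3.41 eV):
KE₂ = E - φ₂ = 5.1318 - 3.41 = 1.7218 eV

Difference:
ΔKE = KE₁ - KE₂ = 2.4418 - 1.7218 = 0.7200 eV

Note: The difference equals the difference in work functions: 3.41 - 2.69 = 0.72 eV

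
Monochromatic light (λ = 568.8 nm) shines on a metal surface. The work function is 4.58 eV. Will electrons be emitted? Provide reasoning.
No

For photoemission, the photon energy must exceed the work function.

Photon energy: E = hc/λ = 2.1798 eV
Work function: φ = 4.58 eV

Since E_photon (2.1798 eV) < φ (4.58 eV), photoemission will NOT occur.
The threshold wavelength is λ₀ = hc/φ = 270.7 nm.
Since 568.8 nm > 270.7 nm, the photons lack sufficient energy.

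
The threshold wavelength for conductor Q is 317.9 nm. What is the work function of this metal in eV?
3.90 eV

At the threshold wavelength, photon energy equals work function:
φ = hc/λ₀

Calculating:
φ = (6.626×10⁻³⁴ J·s)(3×10⁸ m/s) / (317.9×10⁻⁹ m)
φ = 3.90 eV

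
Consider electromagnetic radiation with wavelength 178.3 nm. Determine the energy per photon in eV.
6.9537 eV

Using E = hf = hc/λ:

E = hc/λ = (6.626×10⁻³⁴ J·s)(3×10⁸ m/s) / (178.3×10⁻⁹ m)
E = 6.9537 eV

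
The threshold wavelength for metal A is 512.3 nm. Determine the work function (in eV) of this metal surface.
2.42 eV

At the threshold wavelength, photon energy equals work function:
φ = hc/λ₀

Calculating:
φ = (6.626×10⁻³⁴ J·s)(3×10⁸ m/s) / (512.3×10⁻⁹ m)
φ = 2.42 eV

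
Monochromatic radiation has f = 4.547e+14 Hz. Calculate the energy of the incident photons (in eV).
1.8805 eV

Using E = hf:

E = hf = (6.626×10⁻³⁴ J·s)(4.547e+14 Hz)
E = 1.8805 eV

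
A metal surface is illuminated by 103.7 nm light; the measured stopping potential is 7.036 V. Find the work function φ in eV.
4.92 eV

The stopping potential gives the maximum kinetic energy: KE_max = eV_s = 7.036 eV

From Einstein's photoelectric equation: KE_max = hc/λ - φ
Rearranging: φ = hc/λ - KE_max

Calculate photon energy:
E_photon = hc/λ = (6.626×10⁻³⁴ J·s)(3×10⁸ m/s) / (103.7×10⁻⁹ m) = 11.9560 eV

Therefore:
φ = 11.9560 - 7.036 = 4.92 eV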